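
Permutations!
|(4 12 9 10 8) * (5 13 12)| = 7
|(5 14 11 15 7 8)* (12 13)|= |(5 14 11 15 7 8)(12 13)|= 6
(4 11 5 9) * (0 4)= [4, 1, 2, 3, 11, 9, 6, 7, 8, 0, 10, 5]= (0 4 11 5 9)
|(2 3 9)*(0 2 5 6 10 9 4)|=|(0 2 3 4)(5 6 10 9)|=4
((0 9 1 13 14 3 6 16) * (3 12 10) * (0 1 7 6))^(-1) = (0 3 10 12 14 13 1 16 6 7 9)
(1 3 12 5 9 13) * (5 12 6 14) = (1 3 6 14 5 9 13) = [0, 3, 2, 6, 4, 9, 14, 7, 8, 13, 10, 11, 12, 1, 5]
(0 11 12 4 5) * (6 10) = [11, 1, 2, 3, 5, 0, 10, 7, 8, 9, 6, 12, 4] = (0 11 12 4 5)(6 10)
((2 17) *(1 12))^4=((1 12)(2 17))^4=(17)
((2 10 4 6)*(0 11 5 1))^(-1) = ((0 11 5 1)(2 10 4 6))^(-1) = (0 1 5 11)(2 6 4 10)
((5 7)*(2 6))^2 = ((2 6)(5 7))^2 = (7)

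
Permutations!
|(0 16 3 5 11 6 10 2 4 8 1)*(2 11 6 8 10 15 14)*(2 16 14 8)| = 36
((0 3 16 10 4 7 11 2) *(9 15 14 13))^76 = (0 4)(2 10)(3 7)(11 16)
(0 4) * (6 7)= [4, 1, 2, 3, 0, 5, 7, 6]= (0 4)(6 7)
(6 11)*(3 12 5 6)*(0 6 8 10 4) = [6, 1, 2, 12, 0, 8, 11, 7, 10, 9, 4, 3, 5] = (0 6 11 3 12 5 8 10 4)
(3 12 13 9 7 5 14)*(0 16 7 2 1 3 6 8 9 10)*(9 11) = (0 16 7 5 14 6 8 11 9 2 1 3 12 13 10) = [16, 3, 1, 12, 4, 14, 8, 5, 11, 2, 0, 9, 13, 10, 6, 15, 7]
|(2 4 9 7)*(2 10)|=5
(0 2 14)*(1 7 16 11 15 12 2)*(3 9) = [1, 7, 14, 9, 4, 5, 6, 16, 8, 3, 10, 15, 2, 13, 0, 12, 11] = (0 1 7 16 11 15 12 2 14)(3 9)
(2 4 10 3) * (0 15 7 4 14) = [15, 1, 14, 2, 10, 5, 6, 4, 8, 9, 3, 11, 12, 13, 0, 7] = (0 15 7 4 10 3 2 14)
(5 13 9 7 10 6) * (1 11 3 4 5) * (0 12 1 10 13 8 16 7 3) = (0 12 1 11)(3 4 5 8 16 7 13 9)(6 10) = [12, 11, 2, 4, 5, 8, 10, 13, 16, 3, 6, 0, 1, 9, 14, 15, 7]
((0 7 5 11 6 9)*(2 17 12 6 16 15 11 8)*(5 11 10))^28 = (0 11 15 5 2 12 9 7 16 10 8 17 6)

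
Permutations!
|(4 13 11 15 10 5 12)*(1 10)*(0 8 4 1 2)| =|(0 8 4 13 11 15 2)(1 10 5 12)| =28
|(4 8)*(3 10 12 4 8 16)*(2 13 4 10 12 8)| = |(2 13 4 16 3 12 10 8)| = 8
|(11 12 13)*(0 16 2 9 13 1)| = 8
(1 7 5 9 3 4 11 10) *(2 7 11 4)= [0, 11, 7, 2, 4, 9, 6, 5, 8, 3, 1, 10]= (1 11 10)(2 7 5 9 3)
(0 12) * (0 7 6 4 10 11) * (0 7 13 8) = (0 12 13 8)(4 10 11 7 6) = [12, 1, 2, 3, 10, 5, 4, 6, 0, 9, 11, 7, 13, 8]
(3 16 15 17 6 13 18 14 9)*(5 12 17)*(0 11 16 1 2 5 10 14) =(0 11 16 15 10 14 9 3 1 2 5 12 17 6 13 18) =[11, 2, 5, 1, 4, 12, 13, 7, 8, 3, 14, 16, 17, 18, 9, 10, 15, 6, 0]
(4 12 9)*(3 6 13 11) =(3 6 13 11)(4 12 9) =[0, 1, 2, 6, 12, 5, 13, 7, 8, 4, 10, 3, 9, 11]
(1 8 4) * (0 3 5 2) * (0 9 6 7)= (0 3 5 2 9 6 7)(1 8 4)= [3, 8, 9, 5, 1, 2, 7, 0, 4, 6]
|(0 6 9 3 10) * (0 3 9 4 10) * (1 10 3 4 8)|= 7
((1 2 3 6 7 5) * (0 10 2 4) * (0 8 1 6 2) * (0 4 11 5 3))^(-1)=(0 2 3 7 6 5 11 1 8 4 10)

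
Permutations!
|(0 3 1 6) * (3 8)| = 5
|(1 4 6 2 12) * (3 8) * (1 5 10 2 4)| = |(2 12 5 10)(3 8)(4 6)| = 4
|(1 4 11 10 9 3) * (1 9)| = 4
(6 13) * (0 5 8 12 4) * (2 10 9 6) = (0 5 8 12 4)(2 10 9 6 13) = [5, 1, 10, 3, 0, 8, 13, 7, 12, 6, 9, 11, 4, 2]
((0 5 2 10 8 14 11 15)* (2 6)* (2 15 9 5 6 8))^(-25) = ((0 6 15)(2 10)(5 8 14 11 9))^(-25) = (0 15 6)(2 10)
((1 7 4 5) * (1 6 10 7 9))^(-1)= ((1 9)(4 5 6 10 7))^(-1)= (1 9)(4 7 10 6 5)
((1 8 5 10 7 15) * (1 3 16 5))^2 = ((1 8)(3 16 5 10 7 15))^2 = (3 5 7)(10 15 16)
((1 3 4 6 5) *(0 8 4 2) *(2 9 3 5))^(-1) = ((0 8 4 6 2)(1 5)(3 9))^(-1) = (0 2 6 4 8)(1 5)(3 9)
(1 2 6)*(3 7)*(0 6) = (0 6 1 2)(3 7) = [6, 2, 0, 7, 4, 5, 1, 3]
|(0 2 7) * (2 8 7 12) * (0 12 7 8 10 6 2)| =6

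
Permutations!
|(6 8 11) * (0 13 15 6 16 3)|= 8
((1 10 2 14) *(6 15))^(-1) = (1 14 2 10)(6 15)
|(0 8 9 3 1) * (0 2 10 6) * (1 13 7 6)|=|(0 8 9 3 13 7 6)(1 2 10)|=21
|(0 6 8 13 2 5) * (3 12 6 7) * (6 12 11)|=9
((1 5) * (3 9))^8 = ((1 5)(3 9))^8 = (9)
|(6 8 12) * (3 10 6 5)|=|(3 10 6 8 12 5)|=6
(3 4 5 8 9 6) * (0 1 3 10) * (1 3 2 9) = [3, 2, 9, 4, 5, 8, 10, 7, 1, 6, 0] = (0 3 4 5 8 1 2 9 6 10)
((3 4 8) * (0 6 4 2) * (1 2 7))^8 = (8)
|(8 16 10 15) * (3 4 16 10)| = 3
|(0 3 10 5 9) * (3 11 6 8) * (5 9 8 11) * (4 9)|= 14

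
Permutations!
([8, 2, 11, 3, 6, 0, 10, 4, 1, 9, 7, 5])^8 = (0 1 11)(2 5 8)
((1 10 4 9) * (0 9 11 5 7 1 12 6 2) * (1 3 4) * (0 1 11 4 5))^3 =(0 6 10 9 2 11 12 1)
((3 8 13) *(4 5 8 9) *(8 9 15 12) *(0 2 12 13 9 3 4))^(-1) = (0 9 8 12 2)(3 5 4 13 15)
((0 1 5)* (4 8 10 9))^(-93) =(4 9 10 8)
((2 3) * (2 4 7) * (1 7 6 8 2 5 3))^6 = (1 8 4 5)(2 6 3 7)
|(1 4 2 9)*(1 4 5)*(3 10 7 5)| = |(1 3 10 7 5)(2 9 4)| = 15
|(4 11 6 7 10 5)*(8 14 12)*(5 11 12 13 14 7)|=8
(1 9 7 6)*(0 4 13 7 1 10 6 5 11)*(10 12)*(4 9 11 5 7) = [9, 11, 2, 3, 13, 5, 12, 7, 8, 1, 6, 0, 10, 4] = (0 9 1 11)(4 13)(6 12 10)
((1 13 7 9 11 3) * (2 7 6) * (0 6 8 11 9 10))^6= (0 6 2 7 10)(1 13 8 11 3)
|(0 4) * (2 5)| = |(0 4)(2 5)| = 2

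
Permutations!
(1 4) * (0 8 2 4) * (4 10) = (0 8 2 10 4 1) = [8, 0, 10, 3, 1, 5, 6, 7, 2, 9, 4]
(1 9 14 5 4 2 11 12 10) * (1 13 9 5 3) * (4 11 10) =(1 5 11 12 4 2 10 13 9 14 3) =[0, 5, 10, 1, 2, 11, 6, 7, 8, 14, 13, 12, 4, 9, 3]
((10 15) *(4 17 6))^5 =((4 17 6)(10 15))^5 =(4 6 17)(10 15)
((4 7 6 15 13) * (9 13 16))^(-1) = ((4 7 6 15 16 9 13))^(-1) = (4 13 9 16 15 6 7)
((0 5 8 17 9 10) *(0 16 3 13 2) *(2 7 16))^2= (0 8 9 2 5 17 10)(3 7)(13 16)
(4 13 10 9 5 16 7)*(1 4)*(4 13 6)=(1 13 10 9 5 16 7)(4 6)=[0, 13, 2, 3, 6, 16, 4, 1, 8, 5, 9, 11, 12, 10, 14, 15, 7]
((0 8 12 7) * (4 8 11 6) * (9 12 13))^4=(0 8 7 4 12 6 9 11 13)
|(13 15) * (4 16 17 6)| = |(4 16 17 6)(13 15)| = 4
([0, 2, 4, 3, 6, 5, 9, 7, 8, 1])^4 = (1 9 6 4 2)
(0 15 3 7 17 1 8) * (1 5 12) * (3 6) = (0 15 6 3 7 17 5 12 1 8) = [15, 8, 2, 7, 4, 12, 3, 17, 0, 9, 10, 11, 1, 13, 14, 6, 16, 5]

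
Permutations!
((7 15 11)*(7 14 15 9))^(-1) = ((7 9)(11 14 15))^(-1) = (7 9)(11 15 14)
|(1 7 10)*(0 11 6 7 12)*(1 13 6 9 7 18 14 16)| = |(0 11 9 7 10 13 6 18 14 16 1 12)| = 12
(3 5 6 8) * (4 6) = (3 5 4 6 8) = [0, 1, 2, 5, 6, 4, 8, 7, 3]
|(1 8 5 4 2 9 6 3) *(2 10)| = 9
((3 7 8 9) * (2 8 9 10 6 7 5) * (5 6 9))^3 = ((2 8 10 9 3 6 7 5))^3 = (2 9 7 8 3 5 10 6)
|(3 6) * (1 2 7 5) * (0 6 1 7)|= |(0 6 3 1 2)(5 7)|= 10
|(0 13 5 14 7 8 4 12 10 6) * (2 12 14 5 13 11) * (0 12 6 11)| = 20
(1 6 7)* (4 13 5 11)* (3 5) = (1 6 7)(3 5 11 4 13) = [0, 6, 2, 5, 13, 11, 7, 1, 8, 9, 10, 4, 12, 3]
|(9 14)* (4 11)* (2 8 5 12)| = |(2 8 5 12)(4 11)(9 14)| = 4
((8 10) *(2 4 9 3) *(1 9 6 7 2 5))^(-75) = ((1 9 3 5)(2 4 6 7)(8 10))^(-75) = (1 9 3 5)(2 4 6 7)(8 10)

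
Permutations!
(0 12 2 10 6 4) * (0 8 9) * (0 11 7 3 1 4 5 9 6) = (0 12 2 10)(1 4 8 6 5 9 11 7 3) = [12, 4, 10, 1, 8, 9, 5, 3, 6, 11, 0, 7, 2]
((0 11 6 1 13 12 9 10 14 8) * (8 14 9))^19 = ((14)(0 11 6 1 13 12 8)(9 10))^19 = (14)(0 12 1 11 8 13 6)(9 10)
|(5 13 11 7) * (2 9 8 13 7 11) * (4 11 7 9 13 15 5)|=|(2 13)(4 11 7)(5 9 8 15)|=12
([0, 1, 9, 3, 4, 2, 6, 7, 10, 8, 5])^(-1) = [0, 1, 5, 3, 4, 10, 6, 7, 9, 2, 8]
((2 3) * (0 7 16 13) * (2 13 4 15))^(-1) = (0 13 3 2 15 4 16 7) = ((0 7 16 4 15 2 3 13))^(-1)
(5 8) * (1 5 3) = (1 5 8 3) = [0, 5, 2, 1, 4, 8, 6, 7, 3]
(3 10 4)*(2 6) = (2 6)(3 10 4) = [0, 1, 6, 10, 3, 5, 2, 7, 8, 9, 4]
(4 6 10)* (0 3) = (0 3)(4 6 10) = [3, 1, 2, 0, 6, 5, 10, 7, 8, 9, 4]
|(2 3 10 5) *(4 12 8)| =12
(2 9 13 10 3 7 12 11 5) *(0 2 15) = (0 2 9 13 10 3 7 12 11 5 15) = [2, 1, 9, 7, 4, 15, 6, 12, 8, 13, 3, 5, 11, 10, 14, 0]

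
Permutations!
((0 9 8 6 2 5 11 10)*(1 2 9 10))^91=((0 10)(1 2 5 11)(6 9 8))^91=(0 10)(1 11 5 2)(6 9 8)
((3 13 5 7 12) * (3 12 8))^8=(3 7 13 8 5)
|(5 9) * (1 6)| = |(1 6)(5 9)| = 2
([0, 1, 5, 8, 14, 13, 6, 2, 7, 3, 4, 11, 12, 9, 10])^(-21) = (14)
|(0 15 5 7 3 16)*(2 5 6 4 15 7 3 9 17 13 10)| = |(0 7 9 17 13 10 2 5 3 16)(4 15 6)| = 30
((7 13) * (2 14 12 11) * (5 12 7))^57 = (2 14 7 13 5 12 11)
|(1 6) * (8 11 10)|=6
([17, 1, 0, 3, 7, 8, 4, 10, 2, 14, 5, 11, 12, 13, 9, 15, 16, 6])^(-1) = (0 2 8 5 10 7 4 6 17)(9 14)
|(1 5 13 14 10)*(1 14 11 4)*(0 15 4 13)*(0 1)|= 6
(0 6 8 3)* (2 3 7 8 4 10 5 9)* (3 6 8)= (0 8 7 3)(2 6 4 10 5 9)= [8, 1, 6, 0, 10, 9, 4, 3, 7, 2, 5]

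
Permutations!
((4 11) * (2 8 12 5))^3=((2 8 12 5)(4 11))^3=(2 5 12 8)(4 11)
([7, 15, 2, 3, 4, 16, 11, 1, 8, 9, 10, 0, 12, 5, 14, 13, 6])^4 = (0 13 11 15 6 1 16 7 5)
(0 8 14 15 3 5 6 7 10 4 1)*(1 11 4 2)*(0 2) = (0 8 14 15 3 5 6 7 10)(1 2)(4 11) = [8, 2, 1, 5, 11, 6, 7, 10, 14, 9, 0, 4, 12, 13, 15, 3]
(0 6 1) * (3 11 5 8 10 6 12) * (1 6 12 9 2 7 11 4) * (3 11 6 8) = [9, 0, 7, 4, 1, 3, 8, 6, 10, 2, 12, 5, 11] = (0 9 2 7 6 8 10 12 11 5 3 4 1)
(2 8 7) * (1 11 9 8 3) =(1 11 9 8 7 2 3) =[0, 11, 3, 1, 4, 5, 6, 2, 7, 8, 10, 9]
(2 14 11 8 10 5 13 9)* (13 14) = (2 13 9)(5 14 11 8 10) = [0, 1, 13, 3, 4, 14, 6, 7, 10, 2, 5, 8, 12, 9, 11]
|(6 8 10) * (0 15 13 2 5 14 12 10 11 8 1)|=|(0 15 13 2 5 14 12 10 6 1)(8 11)|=10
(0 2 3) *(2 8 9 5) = [8, 1, 3, 0, 4, 2, 6, 7, 9, 5] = (0 8 9 5 2 3)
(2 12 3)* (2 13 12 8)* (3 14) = (2 8)(3 13 12 14) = [0, 1, 8, 13, 4, 5, 6, 7, 2, 9, 10, 11, 14, 12, 3]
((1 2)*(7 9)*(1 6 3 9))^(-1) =(1 7 9 3 6 2)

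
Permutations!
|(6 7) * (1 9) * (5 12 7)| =4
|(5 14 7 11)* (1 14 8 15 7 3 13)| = |(1 14 3 13)(5 8 15 7 11)| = 20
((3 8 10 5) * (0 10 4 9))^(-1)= (0 9 4 8 3 5 10)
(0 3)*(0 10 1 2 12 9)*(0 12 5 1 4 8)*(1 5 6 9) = (0 3 10 4 8)(1 2 6 9 12) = [3, 2, 6, 10, 8, 5, 9, 7, 0, 12, 4, 11, 1]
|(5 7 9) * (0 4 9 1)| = 6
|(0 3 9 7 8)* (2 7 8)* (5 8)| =|(0 3 9 5 8)(2 7)| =10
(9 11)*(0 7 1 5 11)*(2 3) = (0 7 1 5 11 9)(2 3) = [7, 5, 3, 2, 4, 11, 6, 1, 8, 0, 10, 9]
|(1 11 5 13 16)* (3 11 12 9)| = 8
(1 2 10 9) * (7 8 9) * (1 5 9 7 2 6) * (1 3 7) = (1 6 3 7 8)(2 10)(5 9) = [0, 6, 10, 7, 4, 9, 3, 8, 1, 5, 2]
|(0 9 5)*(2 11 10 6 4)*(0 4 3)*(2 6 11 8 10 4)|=|(0 9 5 2 8 10 11 4 6 3)|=10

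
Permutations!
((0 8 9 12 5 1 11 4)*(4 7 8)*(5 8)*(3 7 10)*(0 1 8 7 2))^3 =((0 4 1 11 10 3 2)(5 8 9 12 7))^3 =(0 11 2 1 3 4 10)(5 12 8 7 9)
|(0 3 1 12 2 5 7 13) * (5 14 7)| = 8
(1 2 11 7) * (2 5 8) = (1 5 8 2 11 7) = [0, 5, 11, 3, 4, 8, 6, 1, 2, 9, 10, 7]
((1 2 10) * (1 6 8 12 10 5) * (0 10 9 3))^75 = (0 9 8 10 3 12 6)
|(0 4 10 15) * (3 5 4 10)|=3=|(0 10 15)(3 5 4)|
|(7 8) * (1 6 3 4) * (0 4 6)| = 6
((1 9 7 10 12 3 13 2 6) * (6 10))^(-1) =(1 6 7 9)(2 13 3 12 10)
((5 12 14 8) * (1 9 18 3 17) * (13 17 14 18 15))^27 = ((1 9 15 13 17)(3 14 8 5 12 18))^27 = (1 15 17 9 13)(3 5)(8 18)(12 14)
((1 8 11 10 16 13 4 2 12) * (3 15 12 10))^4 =((1 8 11 3 15 12)(2 10 16 13 4))^4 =(1 15 11)(2 4 13 16 10)(3 8 12)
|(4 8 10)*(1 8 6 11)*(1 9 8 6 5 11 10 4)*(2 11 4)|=|(1 6 10)(2 11 9 8)(4 5)|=12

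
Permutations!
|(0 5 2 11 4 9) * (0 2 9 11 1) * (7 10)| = 10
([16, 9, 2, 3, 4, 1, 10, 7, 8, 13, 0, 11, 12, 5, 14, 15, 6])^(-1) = (0 10 6 16)(1 5 13 9)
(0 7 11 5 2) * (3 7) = (0 3 7 11 5 2) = [3, 1, 0, 7, 4, 2, 6, 11, 8, 9, 10, 5]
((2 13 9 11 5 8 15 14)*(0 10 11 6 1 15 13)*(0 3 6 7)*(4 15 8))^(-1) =((0 10 11 5 4 15 14 2 3 6 1 8 13 9 7))^(-1) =(0 7 9 13 8 1 6 3 2 14 15 4 5 11 10)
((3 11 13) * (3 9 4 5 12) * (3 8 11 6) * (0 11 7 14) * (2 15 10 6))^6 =(0 12 13 7 4)(2 15 10 6 3)(5 11 8 9 14)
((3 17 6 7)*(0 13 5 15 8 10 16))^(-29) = (0 16 10 8 15 5 13)(3 7 6 17)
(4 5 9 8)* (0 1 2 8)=(0 1 2 8 4 5 9)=[1, 2, 8, 3, 5, 9, 6, 7, 4, 0]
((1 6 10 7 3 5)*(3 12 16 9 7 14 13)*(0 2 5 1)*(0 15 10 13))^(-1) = ((0 2 5 15 10 14)(1 6 13 3)(7 12 16 9))^(-1) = (0 14 10 15 5 2)(1 3 13 6)(7 9 16 12)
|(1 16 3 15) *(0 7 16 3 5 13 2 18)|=21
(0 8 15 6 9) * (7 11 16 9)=(0 8 15 6 7 11 16 9)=[8, 1, 2, 3, 4, 5, 7, 11, 15, 0, 10, 16, 12, 13, 14, 6, 9]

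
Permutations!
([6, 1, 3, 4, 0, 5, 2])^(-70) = [0, 1, 2, 3, 4, 5, 6]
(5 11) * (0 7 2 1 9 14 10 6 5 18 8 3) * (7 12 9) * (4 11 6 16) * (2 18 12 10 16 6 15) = (0 10 6 5 15 2 1 7 18 8 3)(4 11 12 9 14 16) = [10, 7, 1, 0, 11, 15, 5, 18, 3, 14, 6, 12, 9, 13, 16, 2, 4, 17, 8]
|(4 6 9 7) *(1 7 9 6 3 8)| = |(9)(1 7 4 3 8)| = 5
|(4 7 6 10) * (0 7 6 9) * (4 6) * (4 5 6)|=12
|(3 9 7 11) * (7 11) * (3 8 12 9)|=|(8 12 9 11)|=4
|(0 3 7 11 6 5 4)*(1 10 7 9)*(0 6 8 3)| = 21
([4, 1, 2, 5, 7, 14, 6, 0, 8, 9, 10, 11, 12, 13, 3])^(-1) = [7, 1, 2, 14, 0, 3, 6, 4, 8, 9, 10, 11, 12, 13, 5]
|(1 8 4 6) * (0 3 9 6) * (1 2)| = 8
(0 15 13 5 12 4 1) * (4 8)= [15, 0, 2, 3, 1, 12, 6, 7, 4, 9, 10, 11, 8, 5, 14, 13]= (0 15 13 5 12 8 4 1)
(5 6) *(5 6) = (6) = [0, 1, 2, 3, 4, 5, 6]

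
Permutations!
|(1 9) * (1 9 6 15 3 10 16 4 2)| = 8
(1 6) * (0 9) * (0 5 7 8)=(0 9 5 7 8)(1 6)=[9, 6, 2, 3, 4, 7, 1, 8, 0, 5]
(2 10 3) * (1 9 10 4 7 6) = (1 9 10 3 2 4 7 6) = [0, 9, 4, 2, 7, 5, 1, 6, 8, 10, 3]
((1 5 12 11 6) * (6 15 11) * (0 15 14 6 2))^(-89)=(0 15 11 14 6 1 5 12 2)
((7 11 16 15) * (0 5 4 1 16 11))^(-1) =((0 5 4 1 16 15 7))^(-1) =(0 7 15 16 1 4 5)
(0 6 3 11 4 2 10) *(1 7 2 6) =(0 1 7 2 10)(3 11 4 6) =[1, 7, 10, 11, 6, 5, 3, 2, 8, 9, 0, 4]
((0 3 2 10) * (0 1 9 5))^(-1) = (0 5 9 1 10 2 3)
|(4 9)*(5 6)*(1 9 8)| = 4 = |(1 9 4 8)(5 6)|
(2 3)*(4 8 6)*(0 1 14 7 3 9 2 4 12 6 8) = [1, 14, 9, 4, 0, 5, 12, 3, 8, 2, 10, 11, 6, 13, 7] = (0 1 14 7 3 4)(2 9)(6 12)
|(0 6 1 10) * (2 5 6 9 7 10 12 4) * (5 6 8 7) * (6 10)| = 11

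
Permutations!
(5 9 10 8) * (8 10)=(10)(5 9 8)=[0, 1, 2, 3, 4, 9, 6, 7, 5, 8, 10]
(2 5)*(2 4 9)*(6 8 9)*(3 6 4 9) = (2 5 9)(3 6 8) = [0, 1, 5, 6, 4, 9, 8, 7, 3, 2]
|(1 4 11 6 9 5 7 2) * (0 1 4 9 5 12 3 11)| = |(0 1 9 12 3 11 6 5 7 2 4)| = 11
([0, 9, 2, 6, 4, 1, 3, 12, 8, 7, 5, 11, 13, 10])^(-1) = (1 5 10 13 12 7 9)(3 6)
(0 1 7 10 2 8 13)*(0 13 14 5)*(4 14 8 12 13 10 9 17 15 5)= (0 1 7 9 17 15 5)(2 12 13 10)(4 14)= [1, 7, 12, 3, 14, 0, 6, 9, 8, 17, 2, 11, 13, 10, 4, 5, 16, 15]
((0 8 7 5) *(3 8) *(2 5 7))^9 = ((0 3 8 2 5))^9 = (0 5 2 8 3)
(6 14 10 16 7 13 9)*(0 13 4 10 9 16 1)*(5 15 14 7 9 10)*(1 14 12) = (0 13 16 9 6 7 4 5 15 12 1)(10 14) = [13, 0, 2, 3, 5, 15, 7, 4, 8, 6, 14, 11, 1, 16, 10, 12, 9]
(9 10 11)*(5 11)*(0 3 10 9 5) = (0 3 10)(5 11) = [3, 1, 2, 10, 4, 11, 6, 7, 8, 9, 0, 5]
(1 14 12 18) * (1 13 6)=[0, 14, 2, 3, 4, 5, 1, 7, 8, 9, 10, 11, 18, 6, 12, 15, 16, 17, 13]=(1 14 12 18 13 6)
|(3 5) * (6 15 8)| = 6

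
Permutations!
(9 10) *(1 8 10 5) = (1 8 10 9 5) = [0, 8, 2, 3, 4, 1, 6, 7, 10, 5, 9]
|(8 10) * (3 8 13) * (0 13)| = |(0 13 3 8 10)| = 5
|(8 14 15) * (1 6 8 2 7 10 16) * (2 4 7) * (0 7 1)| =|(0 7 10 16)(1 6 8 14 15 4)| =12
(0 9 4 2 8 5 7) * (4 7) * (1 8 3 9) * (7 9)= (9)(0 1 8 5 4 2 3 7)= [1, 8, 3, 7, 2, 4, 6, 0, 5, 9]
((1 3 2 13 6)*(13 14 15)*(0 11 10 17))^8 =(17)(1 3 2 14 15 13 6)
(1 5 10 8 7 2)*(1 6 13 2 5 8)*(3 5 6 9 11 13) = (1 8 7 6 3 5 10)(2 9 11 13) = [0, 8, 9, 5, 4, 10, 3, 6, 7, 11, 1, 13, 12, 2]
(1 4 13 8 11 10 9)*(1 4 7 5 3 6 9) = (1 7 5 3 6 9 4 13 8 11 10) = [0, 7, 2, 6, 13, 3, 9, 5, 11, 4, 1, 10, 12, 8]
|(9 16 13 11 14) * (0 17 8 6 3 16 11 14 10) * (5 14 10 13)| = |(0 17 8 6 3 16 5 14 9 11 13 10)| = 12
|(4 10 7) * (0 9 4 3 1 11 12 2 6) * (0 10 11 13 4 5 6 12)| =22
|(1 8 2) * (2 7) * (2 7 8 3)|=3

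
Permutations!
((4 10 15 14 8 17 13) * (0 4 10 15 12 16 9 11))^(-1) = (0 11 9 16 12 10 13 17 8 14 15 4)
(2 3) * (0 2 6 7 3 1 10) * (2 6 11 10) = (0 6 7 3 11 10)(1 2) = [6, 2, 1, 11, 4, 5, 7, 3, 8, 9, 0, 10]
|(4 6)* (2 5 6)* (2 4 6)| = 2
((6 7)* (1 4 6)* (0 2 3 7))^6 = (0 6 4 1 7 3 2)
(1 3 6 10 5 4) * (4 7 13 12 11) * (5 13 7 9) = [0, 3, 2, 6, 1, 9, 10, 7, 8, 5, 13, 4, 11, 12] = (1 3 6 10 13 12 11 4)(5 9)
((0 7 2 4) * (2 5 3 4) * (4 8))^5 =(0 4 8 3 5 7)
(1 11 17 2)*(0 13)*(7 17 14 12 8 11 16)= [13, 16, 1, 3, 4, 5, 6, 17, 11, 9, 10, 14, 8, 0, 12, 15, 7, 2]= (0 13)(1 16 7 17 2)(8 11 14 12)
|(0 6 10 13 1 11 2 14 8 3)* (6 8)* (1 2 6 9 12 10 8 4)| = 42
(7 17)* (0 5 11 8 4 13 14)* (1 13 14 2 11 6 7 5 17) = (0 17 5 6 7 1 13 2 11 8 4 14) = [17, 13, 11, 3, 14, 6, 7, 1, 4, 9, 10, 8, 12, 2, 0, 15, 16, 5]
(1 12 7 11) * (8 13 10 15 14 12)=(1 8 13 10 15 14 12 7 11)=[0, 8, 2, 3, 4, 5, 6, 11, 13, 9, 15, 1, 7, 10, 12, 14]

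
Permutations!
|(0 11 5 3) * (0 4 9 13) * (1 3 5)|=7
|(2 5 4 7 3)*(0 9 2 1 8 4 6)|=|(0 9 2 5 6)(1 8 4 7 3)|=5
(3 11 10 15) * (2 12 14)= (2 12 14)(3 11 10 15)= [0, 1, 12, 11, 4, 5, 6, 7, 8, 9, 15, 10, 14, 13, 2, 3]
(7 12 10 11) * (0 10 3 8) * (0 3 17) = (0 10 11 7 12 17)(3 8) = [10, 1, 2, 8, 4, 5, 6, 12, 3, 9, 11, 7, 17, 13, 14, 15, 16, 0]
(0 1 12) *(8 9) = (0 1 12)(8 9) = [1, 12, 2, 3, 4, 5, 6, 7, 9, 8, 10, 11, 0]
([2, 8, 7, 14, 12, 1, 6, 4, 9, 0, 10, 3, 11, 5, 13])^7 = [14, 12, 13, 0, 1, 4, 6, 5, 11, 3, 10, 9, 8, 7, 2]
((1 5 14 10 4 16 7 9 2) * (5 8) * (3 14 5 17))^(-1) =(1 2 9 7 16 4 10 14 3 17 8)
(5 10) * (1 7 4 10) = [0, 7, 2, 3, 10, 1, 6, 4, 8, 9, 5] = (1 7 4 10 5)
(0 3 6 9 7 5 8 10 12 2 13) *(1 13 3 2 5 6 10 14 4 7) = [2, 13, 3, 10, 7, 8, 9, 6, 14, 1, 12, 11, 5, 0, 4] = (0 2 3 10 12 5 8 14 4 7 6 9 1 13)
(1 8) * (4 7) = (1 8)(4 7) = [0, 8, 2, 3, 7, 5, 6, 4, 1]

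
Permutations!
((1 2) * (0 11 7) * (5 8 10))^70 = ((0 11 7)(1 2)(5 8 10))^70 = (0 11 7)(5 8 10)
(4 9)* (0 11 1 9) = (0 11 1 9 4) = [11, 9, 2, 3, 0, 5, 6, 7, 8, 4, 10, 1]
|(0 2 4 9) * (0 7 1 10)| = |(0 2 4 9 7 1 10)| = 7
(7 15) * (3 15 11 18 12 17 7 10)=(3 15 10)(7 11 18 12 17)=[0, 1, 2, 15, 4, 5, 6, 11, 8, 9, 3, 18, 17, 13, 14, 10, 16, 7, 12]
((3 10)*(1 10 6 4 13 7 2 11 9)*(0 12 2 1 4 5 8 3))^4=(0 9 1 2 13)(4 10 11 7 12)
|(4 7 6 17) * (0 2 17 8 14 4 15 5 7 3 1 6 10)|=42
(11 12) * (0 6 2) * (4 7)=[6, 1, 0, 3, 7, 5, 2, 4, 8, 9, 10, 12, 11]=(0 6 2)(4 7)(11 12)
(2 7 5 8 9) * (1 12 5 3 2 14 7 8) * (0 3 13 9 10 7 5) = (0 3 2 8 10 7 13 9 14 5 1 12) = [3, 12, 8, 2, 4, 1, 6, 13, 10, 14, 7, 11, 0, 9, 5]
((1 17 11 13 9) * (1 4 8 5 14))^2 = (1 11 9 8 14 17 13 4 5) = ((1 17 11 13 9 4 8 5 14))^2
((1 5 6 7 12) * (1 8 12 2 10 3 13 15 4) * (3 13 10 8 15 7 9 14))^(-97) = ((1 5 6 9 14 3 10 13 7 2 8 12 15 4))^(-97) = (1 5 6 9 14 3 10 13 7 2 8 12 15 4)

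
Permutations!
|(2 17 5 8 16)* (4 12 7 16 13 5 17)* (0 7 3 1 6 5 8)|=|(17)(0 7 16 2 4 12 3 1 6 5)(8 13)|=10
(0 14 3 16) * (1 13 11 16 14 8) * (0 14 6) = (0 8 1 13 11 16 14 3 6) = [8, 13, 2, 6, 4, 5, 0, 7, 1, 9, 10, 16, 12, 11, 3, 15, 14]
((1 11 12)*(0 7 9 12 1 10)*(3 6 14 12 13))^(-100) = ((0 7 9 13 3 6 14 12 10)(1 11))^(-100) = (0 10 12 14 6 3 13 9 7)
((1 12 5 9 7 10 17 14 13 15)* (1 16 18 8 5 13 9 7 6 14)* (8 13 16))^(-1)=(1 17 10 7 5 8 15 13 18 16 12)(6 9 14)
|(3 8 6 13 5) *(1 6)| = 6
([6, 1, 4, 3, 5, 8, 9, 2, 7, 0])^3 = (9)(2 8 4 7 5)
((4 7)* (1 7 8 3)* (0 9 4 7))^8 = ((0 9 4 8 3 1))^8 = (0 4 3)(1 9 8)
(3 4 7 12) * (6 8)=(3 4 7 12)(6 8)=[0, 1, 2, 4, 7, 5, 8, 12, 6, 9, 10, 11, 3]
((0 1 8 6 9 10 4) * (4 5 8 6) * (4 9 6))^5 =((0 1 4)(5 8 9 10))^5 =(0 4 1)(5 8 9 10)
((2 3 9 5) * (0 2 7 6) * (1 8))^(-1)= (0 6 7 5 9 3 2)(1 8)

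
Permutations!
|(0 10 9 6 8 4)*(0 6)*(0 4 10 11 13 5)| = 20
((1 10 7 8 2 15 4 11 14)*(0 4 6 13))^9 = (0 15 7 14)(1 4 6 8)(2 10 11 13)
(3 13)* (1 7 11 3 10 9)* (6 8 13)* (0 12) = [12, 7, 2, 6, 4, 5, 8, 11, 13, 1, 9, 3, 0, 10] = (0 12)(1 7 11 3 6 8 13 10 9)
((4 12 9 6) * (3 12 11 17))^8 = (3 12 9 6 4 11 17)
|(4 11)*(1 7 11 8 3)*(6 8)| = |(1 7 11 4 6 8 3)| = 7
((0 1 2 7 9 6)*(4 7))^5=(0 9 4 1 6 7 2)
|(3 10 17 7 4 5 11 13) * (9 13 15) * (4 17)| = 8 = |(3 10 4 5 11 15 9 13)(7 17)|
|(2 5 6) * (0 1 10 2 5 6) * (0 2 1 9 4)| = 6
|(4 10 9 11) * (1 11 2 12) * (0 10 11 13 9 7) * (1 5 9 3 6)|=12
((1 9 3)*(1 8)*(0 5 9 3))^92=((0 5 9)(1 3 8))^92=(0 9 5)(1 8 3)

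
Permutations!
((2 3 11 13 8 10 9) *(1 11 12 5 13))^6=((1 11)(2 3 12 5 13 8 10 9))^6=(2 10 13 12)(3 9 8 5)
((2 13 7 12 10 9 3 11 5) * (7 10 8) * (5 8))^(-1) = (2 5 12 7 8 11 3 9 10 13)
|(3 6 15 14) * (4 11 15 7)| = |(3 6 7 4 11 15 14)| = 7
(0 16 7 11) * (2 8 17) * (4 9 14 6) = (0 16 7 11)(2 8 17)(4 9 14 6) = [16, 1, 8, 3, 9, 5, 4, 11, 17, 14, 10, 0, 12, 13, 6, 15, 7, 2]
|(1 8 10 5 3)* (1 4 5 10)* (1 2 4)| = |(10)(1 8 2 4 5 3)| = 6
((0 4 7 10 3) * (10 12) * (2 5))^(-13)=((0 4 7 12 10 3)(2 5))^(-13)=(0 3 10 12 7 4)(2 5)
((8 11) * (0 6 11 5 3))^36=(11)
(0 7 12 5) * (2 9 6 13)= [7, 1, 9, 3, 4, 0, 13, 12, 8, 6, 10, 11, 5, 2]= (0 7 12 5)(2 9 6 13)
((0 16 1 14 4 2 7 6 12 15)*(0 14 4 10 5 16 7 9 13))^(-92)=(0 10 9 15 4 6 16)(1 7 5 13 14 2 12)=((0 7 6 12 15 14 10 5 16 1 4 2 9 13))^(-92)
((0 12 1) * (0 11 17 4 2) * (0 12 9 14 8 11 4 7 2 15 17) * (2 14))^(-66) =(0 15)(1 8)(2 7)(4 11)(9 17)(12 14)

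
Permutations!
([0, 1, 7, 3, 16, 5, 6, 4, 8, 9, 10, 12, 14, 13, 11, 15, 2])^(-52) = [0, 1, 2, 3, 4, 5, 6, 7, 8, 9, 10, 14, 11, 13, 12, 15, 16]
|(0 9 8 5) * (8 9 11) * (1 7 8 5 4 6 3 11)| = |(0 1 7 8 4 6 3 11 5)| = 9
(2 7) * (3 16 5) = [0, 1, 7, 16, 4, 3, 6, 2, 8, 9, 10, 11, 12, 13, 14, 15, 5] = (2 7)(3 16 5)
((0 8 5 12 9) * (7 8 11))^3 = ((0 11 7 8 5 12 9))^3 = (0 8 9 7 12 11 5)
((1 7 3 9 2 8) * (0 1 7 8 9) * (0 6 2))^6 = (0 2 3 8)(1 9 6 7)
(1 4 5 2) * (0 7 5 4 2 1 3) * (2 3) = (0 7 5 1 3) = [7, 3, 2, 0, 4, 1, 6, 5]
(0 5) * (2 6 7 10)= (0 5)(2 6 7 10)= [5, 1, 6, 3, 4, 0, 7, 10, 8, 9, 2]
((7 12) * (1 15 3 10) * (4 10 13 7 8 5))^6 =(1 8 3 4 7)(5 13 10 12 15)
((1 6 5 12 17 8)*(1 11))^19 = ((1 6 5 12 17 8 11))^19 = (1 8 12 6 11 17 5)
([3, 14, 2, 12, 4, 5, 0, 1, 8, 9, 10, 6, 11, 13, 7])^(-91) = [6, 7, 2, 0, 4, 5, 11, 14, 8, 9, 10, 12, 3, 13, 1]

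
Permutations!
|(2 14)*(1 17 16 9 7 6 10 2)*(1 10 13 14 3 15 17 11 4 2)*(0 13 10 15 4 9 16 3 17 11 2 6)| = |(0 13 14 15 11 9 7)(1 2 17 3 4 6 10)| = 7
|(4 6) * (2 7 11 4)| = |(2 7 11 4 6)| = 5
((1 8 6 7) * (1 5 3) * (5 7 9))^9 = (1 9)(3 6)(5 8)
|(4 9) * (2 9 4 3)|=3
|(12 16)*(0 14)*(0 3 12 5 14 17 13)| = 15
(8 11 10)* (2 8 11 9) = (2 8 9)(10 11) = [0, 1, 8, 3, 4, 5, 6, 7, 9, 2, 11, 10]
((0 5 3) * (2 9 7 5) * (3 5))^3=(0 7 2 3 9)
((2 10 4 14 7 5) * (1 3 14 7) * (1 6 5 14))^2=((1 3)(2 10 4 7 14 6 5))^2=(2 4 14 5 10 7 6)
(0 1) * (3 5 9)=(0 1)(3 5 9)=[1, 0, 2, 5, 4, 9, 6, 7, 8, 3]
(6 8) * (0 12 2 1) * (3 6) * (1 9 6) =(0 12 2 9 6 8 3 1) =[12, 0, 9, 1, 4, 5, 8, 7, 3, 6, 10, 11, 2]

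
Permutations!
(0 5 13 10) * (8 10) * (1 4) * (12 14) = (0 5 13 8 10)(1 4)(12 14) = [5, 4, 2, 3, 1, 13, 6, 7, 10, 9, 0, 11, 14, 8, 12]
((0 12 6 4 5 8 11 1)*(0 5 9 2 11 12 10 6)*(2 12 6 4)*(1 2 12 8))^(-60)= (0 9 12 4 6 10 8)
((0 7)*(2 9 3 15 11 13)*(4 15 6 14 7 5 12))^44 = (0 11 6 12 2 7 15 3 5 13 14 4 9)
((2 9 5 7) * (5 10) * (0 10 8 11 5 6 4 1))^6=((0 10 6 4 1)(2 9 8 11 5 7))^6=(11)(0 10 6 4 1)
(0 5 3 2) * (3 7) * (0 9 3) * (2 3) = (0 5 7)(2 9) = [5, 1, 9, 3, 4, 7, 6, 0, 8, 2]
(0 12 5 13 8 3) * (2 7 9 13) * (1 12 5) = [5, 12, 7, 0, 4, 2, 6, 9, 3, 13, 10, 11, 1, 8] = (0 5 2 7 9 13 8 3)(1 12)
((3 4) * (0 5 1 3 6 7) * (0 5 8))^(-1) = ((0 8)(1 3 4 6 7 5))^(-1) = (0 8)(1 5 7 6 4 3)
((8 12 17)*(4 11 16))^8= (4 16 11)(8 17 12)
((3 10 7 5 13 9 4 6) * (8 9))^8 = (3 6 4 9 8 13 5 7 10)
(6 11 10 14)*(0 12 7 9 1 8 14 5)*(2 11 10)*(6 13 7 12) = (0 6 10 5)(1 8 14 13 7 9)(2 11) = [6, 8, 11, 3, 4, 0, 10, 9, 14, 1, 5, 2, 12, 7, 13]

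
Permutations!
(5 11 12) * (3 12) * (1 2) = (1 2)(3 12 5 11) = [0, 2, 1, 12, 4, 11, 6, 7, 8, 9, 10, 3, 5]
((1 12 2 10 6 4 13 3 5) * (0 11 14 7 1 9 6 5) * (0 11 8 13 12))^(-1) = ((0 8 13 3 11 14 7 1)(2 10 5 9 6 4 12))^(-1) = (0 1 7 14 11 3 13 8)(2 12 4 6 9 5 10)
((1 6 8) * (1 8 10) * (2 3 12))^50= ((1 6 10)(2 3 12))^50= (1 10 6)(2 12 3)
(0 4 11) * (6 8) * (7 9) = [4, 1, 2, 3, 11, 5, 8, 9, 6, 7, 10, 0] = (0 4 11)(6 8)(7 9)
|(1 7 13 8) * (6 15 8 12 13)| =|(1 7 6 15 8)(12 13)| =10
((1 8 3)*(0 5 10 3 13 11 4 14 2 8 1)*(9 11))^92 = (2 8 13 9 11 4 14)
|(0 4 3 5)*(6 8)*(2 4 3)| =|(0 3 5)(2 4)(6 8)| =6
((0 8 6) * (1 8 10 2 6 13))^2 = (0 2)(1 13 8)(6 10)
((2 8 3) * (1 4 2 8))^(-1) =((1 4 2)(3 8))^(-1) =(1 2 4)(3 8)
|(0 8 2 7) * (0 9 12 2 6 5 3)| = 20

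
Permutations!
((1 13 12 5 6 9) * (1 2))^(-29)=(1 2 9 6 5 12 13)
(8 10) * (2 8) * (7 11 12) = [0, 1, 8, 3, 4, 5, 6, 11, 10, 9, 2, 12, 7] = (2 8 10)(7 11 12)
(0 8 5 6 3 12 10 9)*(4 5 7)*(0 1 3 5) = (0 8 7 4)(1 3 12 10 9)(5 6) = [8, 3, 2, 12, 0, 6, 5, 4, 7, 1, 9, 11, 10]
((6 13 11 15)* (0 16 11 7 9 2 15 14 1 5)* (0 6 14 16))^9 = (11 16) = ((1 5 6 13 7 9 2 15 14)(11 16))^9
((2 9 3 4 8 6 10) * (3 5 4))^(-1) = (2 10 6 8 4 5 9)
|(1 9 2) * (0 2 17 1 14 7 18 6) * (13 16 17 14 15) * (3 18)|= 13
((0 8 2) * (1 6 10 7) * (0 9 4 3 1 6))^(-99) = ((0 8 2 9 4 3 1)(6 10 7))^(-99) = (10)(0 1 3 4 9 2 8)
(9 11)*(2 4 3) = (2 4 3)(9 11) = [0, 1, 4, 2, 3, 5, 6, 7, 8, 11, 10, 9]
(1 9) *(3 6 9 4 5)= (1 4 5 3 6 9)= [0, 4, 2, 6, 5, 3, 9, 7, 8, 1]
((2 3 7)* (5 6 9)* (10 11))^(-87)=((2 3 7)(5 6 9)(10 11))^(-87)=(10 11)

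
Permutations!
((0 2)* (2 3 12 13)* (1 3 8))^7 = (13)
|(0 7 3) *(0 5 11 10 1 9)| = 8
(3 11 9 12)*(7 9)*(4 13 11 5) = [0, 1, 2, 5, 13, 4, 6, 9, 8, 12, 10, 7, 3, 11] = (3 5 4 13 11 7 9 12)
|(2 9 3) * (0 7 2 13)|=|(0 7 2 9 3 13)|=6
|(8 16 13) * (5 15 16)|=5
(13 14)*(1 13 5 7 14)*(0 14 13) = (0 14 5 7 13 1) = [14, 0, 2, 3, 4, 7, 6, 13, 8, 9, 10, 11, 12, 1, 5]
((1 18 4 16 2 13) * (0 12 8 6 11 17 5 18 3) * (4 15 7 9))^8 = ((0 12 8 6 11 17 5 18 15 7 9 4 16 2 13 1 3))^8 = (0 15 3 18 1 5 13 17 2 11 16 6 4 8 9 12 7)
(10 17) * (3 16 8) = (3 16 8)(10 17) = [0, 1, 2, 16, 4, 5, 6, 7, 3, 9, 17, 11, 12, 13, 14, 15, 8, 10]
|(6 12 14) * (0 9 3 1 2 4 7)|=21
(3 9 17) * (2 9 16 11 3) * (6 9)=(2 6 9 17)(3 16 11)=[0, 1, 6, 16, 4, 5, 9, 7, 8, 17, 10, 3, 12, 13, 14, 15, 11, 2]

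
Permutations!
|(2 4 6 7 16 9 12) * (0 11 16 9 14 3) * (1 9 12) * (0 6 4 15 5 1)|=|(0 11 16 14 3 6 7 12 2 15 5 1 9)|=13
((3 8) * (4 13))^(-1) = (3 8)(4 13)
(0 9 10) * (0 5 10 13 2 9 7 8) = (0 7 8)(2 9 13)(5 10) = [7, 1, 9, 3, 4, 10, 6, 8, 0, 13, 5, 11, 12, 2]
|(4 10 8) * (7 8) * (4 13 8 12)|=4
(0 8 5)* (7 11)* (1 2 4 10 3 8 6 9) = [6, 2, 4, 8, 10, 0, 9, 11, 5, 1, 3, 7] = (0 6 9 1 2 4 10 3 8 5)(7 11)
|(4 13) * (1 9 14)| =6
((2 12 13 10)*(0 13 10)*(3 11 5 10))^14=(13)(2 3 5)(10 12 11)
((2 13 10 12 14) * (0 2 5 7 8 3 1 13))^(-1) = ((0 2)(1 13 10 12 14 5 7 8 3))^(-1) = (0 2)(1 3 8 7 5 14 12 10 13)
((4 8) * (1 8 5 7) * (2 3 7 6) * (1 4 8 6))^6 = (8)(1 5 4 7 3 2 6)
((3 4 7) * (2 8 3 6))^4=(2 7 3)(4 8 6)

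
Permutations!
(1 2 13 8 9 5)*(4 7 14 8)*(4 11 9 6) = (1 2 13 11 9 5)(4 7 14 8 6) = [0, 2, 13, 3, 7, 1, 4, 14, 6, 5, 10, 9, 12, 11, 8]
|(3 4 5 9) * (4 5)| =|(3 5 9)| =3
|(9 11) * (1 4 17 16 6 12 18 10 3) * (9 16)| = |(1 4 17 9 11 16 6 12 18 10 3)| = 11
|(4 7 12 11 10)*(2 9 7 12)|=|(2 9 7)(4 12 11 10)|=12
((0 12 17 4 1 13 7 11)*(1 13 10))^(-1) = (0 11 7 13 4 17 12)(1 10)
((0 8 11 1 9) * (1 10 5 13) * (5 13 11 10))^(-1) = (0 9 1 13 10 8)(5 11)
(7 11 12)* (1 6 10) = (1 6 10)(7 11 12) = [0, 6, 2, 3, 4, 5, 10, 11, 8, 9, 1, 12, 7]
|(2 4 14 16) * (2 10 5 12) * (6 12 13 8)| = 10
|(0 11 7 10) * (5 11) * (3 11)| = |(0 5 3 11 7 10)| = 6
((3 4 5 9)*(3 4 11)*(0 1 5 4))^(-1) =(0 9 5 1)(3 11)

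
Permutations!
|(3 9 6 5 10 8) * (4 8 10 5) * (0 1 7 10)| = 20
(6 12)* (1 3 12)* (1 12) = (1 3)(6 12) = [0, 3, 2, 1, 4, 5, 12, 7, 8, 9, 10, 11, 6]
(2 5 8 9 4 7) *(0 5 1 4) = [5, 4, 1, 3, 7, 8, 6, 2, 9, 0] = (0 5 8 9)(1 4 7 2)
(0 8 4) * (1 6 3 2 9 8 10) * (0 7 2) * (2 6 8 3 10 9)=[9, 8, 2, 0, 7, 5, 10, 6, 4, 3, 1]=(0 9 3)(1 8 4 7 6 10)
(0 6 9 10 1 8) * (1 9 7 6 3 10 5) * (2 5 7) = (0 3 10 9 7 6 2 5 1 8) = [3, 8, 5, 10, 4, 1, 2, 6, 0, 7, 9]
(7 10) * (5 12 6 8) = (5 12 6 8)(7 10) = [0, 1, 2, 3, 4, 12, 8, 10, 5, 9, 7, 11, 6]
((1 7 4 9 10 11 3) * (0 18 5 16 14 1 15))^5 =((0 18 5 16 14 1 7 4 9 10 11 3 15))^5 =(0 1 11 5 4 15 14 10 18 7 3 16 9)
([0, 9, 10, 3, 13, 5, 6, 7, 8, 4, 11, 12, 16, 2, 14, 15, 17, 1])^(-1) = (1 17 16 12 11 10 2 13 4 9)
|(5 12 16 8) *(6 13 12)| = 6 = |(5 6 13 12 16 8)|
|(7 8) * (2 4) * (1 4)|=6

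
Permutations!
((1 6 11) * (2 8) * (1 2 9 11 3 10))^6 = (1 3)(2 9)(6 10)(8 11)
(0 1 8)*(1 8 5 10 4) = [8, 5, 2, 3, 1, 10, 6, 7, 0, 9, 4] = (0 8)(1 5 10 4)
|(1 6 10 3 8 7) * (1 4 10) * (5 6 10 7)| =|(1 10 3 8 5 6)(4 7)| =6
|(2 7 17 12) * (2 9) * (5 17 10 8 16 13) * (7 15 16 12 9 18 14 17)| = 13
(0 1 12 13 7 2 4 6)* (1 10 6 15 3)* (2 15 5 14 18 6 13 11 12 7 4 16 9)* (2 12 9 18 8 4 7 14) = (0 10 13 7 15 3 1 14 8 4 5 2 16 18 6)(9 12 11) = [10, 14, 16, 1, 5, 2, 0, 15, 4, 12, 13, 9, 11, 7, 8, 3, 18, 17, 6]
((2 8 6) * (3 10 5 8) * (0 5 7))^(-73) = (0 7 10 3 2 6 8 5)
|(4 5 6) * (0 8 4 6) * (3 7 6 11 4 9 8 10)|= |(0 10 3 7 6 11 4 5)(8 9)|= 8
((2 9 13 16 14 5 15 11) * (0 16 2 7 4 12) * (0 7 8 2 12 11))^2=(0 14 15 16 5)(2 13 7 11)(4 8 9 12)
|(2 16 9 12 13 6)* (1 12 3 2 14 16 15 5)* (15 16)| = |(1 12 13 6 14 15 5)(2 16 9 3)| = 28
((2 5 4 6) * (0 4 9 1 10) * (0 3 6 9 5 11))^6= ((0 4 9 1 10 3 6 2 11))^6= (0 6 1)(2 10 4)(3 9 11)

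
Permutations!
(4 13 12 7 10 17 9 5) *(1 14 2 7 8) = [0, 14, 7, 3, 13, 4, 6, 10, 1, 5, 17, 11, 8, 12, 2, 15, 16, 9] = (1 14 2 7 10 17 9 5 4 13 12 8)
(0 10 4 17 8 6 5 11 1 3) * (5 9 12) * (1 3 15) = [10, 15, 2, 0, 17, 11, 9, 7, 6, 12, 4, 3, 5, 13, 14, 1, 16, 8] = (0 10 4 17 8 6 9 12 5 11 3)(1 15)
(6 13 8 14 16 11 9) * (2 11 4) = (2 11 9 6 13 8 14 16 4) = [0, 1, 11, 3, 2, 5, 13, 7, 14, 6, 10, 9, 12, 8, 16, 15, 4]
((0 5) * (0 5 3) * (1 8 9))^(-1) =((0 3)(1 8 9))^(-1) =(0 3)(1 9 8)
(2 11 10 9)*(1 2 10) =(1 2 11)(9 10) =[0, 2, 11, 3, 4, 5, 6, 7, 8, 10, 9, 1]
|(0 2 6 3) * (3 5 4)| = |(0 2 6 5 4 3)| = 6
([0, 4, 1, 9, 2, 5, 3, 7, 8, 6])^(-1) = (1 2 4)(3 6 9)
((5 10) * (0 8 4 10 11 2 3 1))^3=(0 10 2)(1 4 11)(3 8 5)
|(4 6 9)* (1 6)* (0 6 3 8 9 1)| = |(0 6 1 3 8 9 4)| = 7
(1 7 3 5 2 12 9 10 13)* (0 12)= [12, 7, 0, 5, 4, 2, 6, 3, 8, 10, 13, 11, 9, 1]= (0 12 9 10 13 1 7 3 5 2)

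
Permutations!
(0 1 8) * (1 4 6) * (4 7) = (0 7 4 6 1 8) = [7, 8, 2, 3, 6, 5, 1, 4, 0]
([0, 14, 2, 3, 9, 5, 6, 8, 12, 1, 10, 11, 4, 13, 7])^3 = (1 8 9 7 4 14 12)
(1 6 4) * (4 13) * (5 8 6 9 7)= [0, 9, 2, 3, 1, 8, 13, 5, 6, 7, 10, 11, 12, 4]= (1 9 7 5 8 6 13 4)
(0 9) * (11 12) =(0 9)(11 12) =[9, 1, 2, 3, 4, 5, 6, 7, 8, 0, 10, 12, 11]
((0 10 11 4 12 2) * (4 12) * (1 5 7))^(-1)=((0 10 11 12 2)(1 5 7))^(-1)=(0 2 12 11 10)(1 7 5)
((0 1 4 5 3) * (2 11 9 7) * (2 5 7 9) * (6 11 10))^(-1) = ((0 1 4 7 5 3)(2 10 6 11))^(-1) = (0 3 5 7 4 1)(2 11 6 10)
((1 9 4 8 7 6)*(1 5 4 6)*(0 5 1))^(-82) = ((0 5 4 8 7)(1 9 6))^(-82) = (0 8 5 7 4)(1 6 9)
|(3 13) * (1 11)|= |(1 11)(3 13)|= 2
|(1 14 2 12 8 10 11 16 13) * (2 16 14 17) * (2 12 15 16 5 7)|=|(1 17 12 8 10 11 14 5 7 2 15 16 13)|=13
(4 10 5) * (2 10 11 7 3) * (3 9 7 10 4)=(2 4 11 10 5 3)(7 9)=[0, 1, 4, 2, 11, 3, 6, 9, 8, 7, 5, 10]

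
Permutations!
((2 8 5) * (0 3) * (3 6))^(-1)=((0 6 3)(2 8 5))^(-1)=(0 3 6)(2 5 8)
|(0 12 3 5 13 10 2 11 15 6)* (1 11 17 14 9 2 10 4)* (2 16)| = 10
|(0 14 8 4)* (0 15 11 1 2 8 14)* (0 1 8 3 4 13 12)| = |(0 1 2 3 4 15 11 8 13 12)| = 10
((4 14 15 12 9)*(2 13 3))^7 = ((2 13 3)(4 14 15 12 9))^7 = (2 13 3)(4 15 9 14 12)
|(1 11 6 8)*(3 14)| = 4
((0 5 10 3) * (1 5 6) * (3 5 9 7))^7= (0 6 1 9 7 3)(5 10)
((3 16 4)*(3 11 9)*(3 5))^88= (3 9 4)(5 11 16)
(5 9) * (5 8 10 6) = [0, 1, 2, 3, 4, 9, 5, 7, 10, 8, 6] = (5 9 8 10 6)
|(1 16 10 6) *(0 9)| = |(0 9)(1 16 10 6)| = 4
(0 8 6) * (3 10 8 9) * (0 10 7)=[9, 1, 2, 7, 4, 5, 10, 0, 6, 3, 8]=(0 9 3 7)(6 10 8)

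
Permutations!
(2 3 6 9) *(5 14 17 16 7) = [0, 1, 3, 6, 4, 14, 9, 5, 8, 2, 10, 11, 12, 13, 17, 15, 7, 16] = (2 3 6 9)(5 14 17 16 7)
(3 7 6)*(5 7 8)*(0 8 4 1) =(0 8 5 7 6 3 4 1) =[8, 0, 2, 4, 1, 7, 3, 6, 5]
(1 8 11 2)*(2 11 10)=(11)(1 8 10 2)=[0, 8, 1, 3, 4, 5, 6, 7, 10, 9, 2, 11]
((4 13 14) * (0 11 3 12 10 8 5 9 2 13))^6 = (0 5)(2 3)(4 8)(9 11)(10 14)(12 13)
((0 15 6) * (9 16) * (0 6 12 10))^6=(16)(0 12)(10 15)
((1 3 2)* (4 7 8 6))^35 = ((1 3 2)(4 7 8 6))^35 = (1 2 3)(4 6 8 7)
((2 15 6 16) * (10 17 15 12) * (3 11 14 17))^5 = (2 14)(3 6)(10 15)(11 16)(12 17)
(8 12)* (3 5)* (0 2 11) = [2, 1, 11, 5, 4, 3, 6, 7, 12, 9, 10, 0, 8] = (0 2 11)(3 5)(8 12)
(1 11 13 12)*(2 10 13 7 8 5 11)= (1 2 10 13 12)(5 11 7 8)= [0, 2, 10, 3, 4, 11, 6, 8, 5, 9, 13, 7, 1, 12]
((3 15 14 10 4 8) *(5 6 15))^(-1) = ((3 5 6 15 14 10 4 8))^(-1) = (3 8 4 10 14 15 6 5)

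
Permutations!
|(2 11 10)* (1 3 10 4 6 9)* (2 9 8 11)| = 4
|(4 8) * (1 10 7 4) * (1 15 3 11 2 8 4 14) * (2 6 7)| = 10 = |(1 10 2 8 15 3 11 6 7 14)|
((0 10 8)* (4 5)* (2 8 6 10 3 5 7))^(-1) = ((0 3 5 4 7 2 8)(6 10))^(-1) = (0 8 2 7 4 5 3)(6 10)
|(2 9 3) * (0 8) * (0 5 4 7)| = 15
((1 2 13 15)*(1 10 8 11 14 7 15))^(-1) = (1 13 2)(7 14 11 8 10 15)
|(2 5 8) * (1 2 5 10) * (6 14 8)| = 12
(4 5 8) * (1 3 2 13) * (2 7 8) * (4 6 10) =(1 3 7 8 6 10 4 5 2 13) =[0, 3, 13, 7, 5, 2, 10, 8, 6, 9, 4, 11, 12, 1]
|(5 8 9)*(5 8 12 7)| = |(5 12 7)(8 9)| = 6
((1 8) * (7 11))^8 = (11) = ((1 8)(7 11))^8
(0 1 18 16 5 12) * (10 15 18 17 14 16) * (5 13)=[1, 17, 2, 3, 4, 12, 6, 7, 8, 9, 15, 11, 0, 5, 16, 18, 13, 14, 10]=(0 1 17 14 16 13 5 12)(10 15 18)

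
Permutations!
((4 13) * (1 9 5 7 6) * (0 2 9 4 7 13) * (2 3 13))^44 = (0 13 6 4 3 7 1)(2 5 9) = ((0 3 13 7 6 1 4)(2 9 5))^44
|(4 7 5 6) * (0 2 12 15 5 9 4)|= 6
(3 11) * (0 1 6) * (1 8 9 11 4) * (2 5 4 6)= (0 8 9 11 3 6)(1 2 5 4)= [8, 2, 5, 6, 1, 4, 0, 7, 9, 11, 10, 3]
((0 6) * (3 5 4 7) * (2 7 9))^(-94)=(2 3 4)(5 9 7)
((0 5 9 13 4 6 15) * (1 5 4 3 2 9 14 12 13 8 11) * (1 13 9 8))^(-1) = ((0 4 6 15)(1 5 14 12 9)(2 8 11 13 3))^(-1) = (0 15 6 4)(1 9 12 14 5)(2 3 13 11 8)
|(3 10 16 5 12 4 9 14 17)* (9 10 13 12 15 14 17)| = 11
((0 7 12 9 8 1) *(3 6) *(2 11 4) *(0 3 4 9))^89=(0 12 7)(1 3 6 4 2 11 9 8)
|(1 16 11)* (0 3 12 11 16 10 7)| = 7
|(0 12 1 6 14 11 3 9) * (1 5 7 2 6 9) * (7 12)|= |(0 7 2 6 14 11 3 1 9)(5 12)|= 18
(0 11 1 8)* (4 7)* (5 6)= (0 11 1 8)(4 7)(5 6)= [11, 8, 2, 3, 7, 6, 5, 4, 0, 9, 10, 1]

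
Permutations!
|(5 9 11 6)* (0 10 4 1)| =4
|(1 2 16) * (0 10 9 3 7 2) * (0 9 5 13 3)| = 10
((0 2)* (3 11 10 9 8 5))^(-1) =((0 2)(3 11 10 9 8 5))^(-1) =(0 2)(3 5 8 9 10 11)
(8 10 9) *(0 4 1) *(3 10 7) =(0 4 1)(3 10 9 8 7) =[4, 0, 2, 10, 1, 5, 6, 3, 7, 8, 9]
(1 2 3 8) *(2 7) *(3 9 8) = (1 7 2 9 8) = [0, 7, 9, 3, 4, 5, 6, 2, 1, 8]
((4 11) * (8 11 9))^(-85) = (4 11 8 9) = ((4 9 8 11))^(-85)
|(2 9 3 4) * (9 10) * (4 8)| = 6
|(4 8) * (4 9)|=3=|(4 8 9)|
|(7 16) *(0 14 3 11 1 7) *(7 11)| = |(0 14 3 7 16)(1 11)| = 10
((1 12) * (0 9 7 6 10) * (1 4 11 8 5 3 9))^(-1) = ((0 1 12 4 11 8 5 3 9 7 6 10))^(-1) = (0 10 6 7 9 3 5 8 11 4 12 1)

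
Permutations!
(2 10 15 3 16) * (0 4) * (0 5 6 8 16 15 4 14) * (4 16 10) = [14, 1, 4, 15, 5, 6, 8, 7, 10, 9, 16, 11, 12, 13, 0, 3, 2] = (0 14)(2 4 5 6 8 10 16)(3 15)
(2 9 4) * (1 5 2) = [0, 5, 9, 3, 1, 2, 6, 7, 8, 4] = (1 5 2 9 4)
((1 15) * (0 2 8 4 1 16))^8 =((0 2 8 4 1 15 16))^8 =(0 2 8 4 1 15 16)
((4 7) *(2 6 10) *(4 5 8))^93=(10)(4 7 5 8)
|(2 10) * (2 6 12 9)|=5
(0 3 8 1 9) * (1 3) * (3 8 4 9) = (0 1 3 4 9) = [1, 3, 2, 4, 9, 5, 6, 7, 8, 0]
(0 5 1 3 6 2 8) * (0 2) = (0 5 1 3 6)(2 8) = [5, 3, 8, 6, 4, 1, 0, 7, 2]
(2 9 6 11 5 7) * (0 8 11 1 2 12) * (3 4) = (0 8 11 5 7 12)(1 2 9 6)(3 4) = [8, 2, 9, 4, 3, 7, 1, 12, 11, 6, 10, 5, 0]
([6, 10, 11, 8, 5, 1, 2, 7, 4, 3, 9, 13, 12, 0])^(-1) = (0 13 11 2 6)(1 5 4 8 3 9 10)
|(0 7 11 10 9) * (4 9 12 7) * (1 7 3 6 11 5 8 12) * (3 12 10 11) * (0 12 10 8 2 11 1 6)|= 35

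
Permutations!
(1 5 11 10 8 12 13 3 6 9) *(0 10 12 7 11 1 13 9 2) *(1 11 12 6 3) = (0 10 8 7 12 9 13 1 5 11 6 2) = [10, 5, 0, 3, 4, 11, 2, 12, 7, 13, 8, 6, 9, 1]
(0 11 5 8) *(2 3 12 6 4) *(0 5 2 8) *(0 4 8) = (0 11 2 3 12 6 8 5 4) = [11, 1, 3, 12, 0, 4, 8, 7, 5, 9, 10, 2, 6]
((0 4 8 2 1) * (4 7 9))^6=(0 1 2 8 4 9 7)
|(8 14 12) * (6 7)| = |(6 7)(8 14 12)| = 6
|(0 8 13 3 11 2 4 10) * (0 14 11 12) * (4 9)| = |(0 8 13 3 12)(2 9 4 10 14 11)| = 30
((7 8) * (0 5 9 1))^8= ((0 5 9 1)(7 8))^8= (9)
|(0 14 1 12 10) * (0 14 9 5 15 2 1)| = 9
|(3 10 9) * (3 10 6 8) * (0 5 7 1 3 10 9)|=|(0 5 7 1 3 6 8 10)|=8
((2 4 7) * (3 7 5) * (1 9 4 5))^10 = ((1 9 4)(2 5 3 7))^10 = (1 9 4)(2 3)(5 7)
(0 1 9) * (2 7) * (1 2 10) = (0 2 7 10 1 9) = [2, 9, 7, 3, 4, 5, 6, 10, 8, 0, 1]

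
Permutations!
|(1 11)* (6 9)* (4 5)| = |(1 11)(4 5)(6 9)| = 2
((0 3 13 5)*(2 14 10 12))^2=(0 13)(2 10)(3 5)(12 14)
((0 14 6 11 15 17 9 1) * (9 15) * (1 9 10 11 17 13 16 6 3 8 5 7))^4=((0 14 3 8 5 7 1)(6 17 15 13 16)(10 11))^4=(0 5 14 7 3 1 8)(6 16 13 15 17)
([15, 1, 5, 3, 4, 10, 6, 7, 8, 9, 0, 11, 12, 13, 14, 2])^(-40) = [0, 1, 2, 3, 4, 5, 6, 7, 8, 9, 10, 11, 12, 13, 14, 15]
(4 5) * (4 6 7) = [0, 1, 2, 3, 5, 6, 7, 4] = (4 5 6 7)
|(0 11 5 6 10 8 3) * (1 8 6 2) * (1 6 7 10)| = 8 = |(0 11 5 2 6 1 8 3)(7 10)|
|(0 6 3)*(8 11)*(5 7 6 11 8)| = 6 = |(0 11 5 7 6 3)|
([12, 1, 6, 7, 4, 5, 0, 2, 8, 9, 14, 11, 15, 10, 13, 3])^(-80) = [7, 1, 15, 0, 4, 5, 3, 12, 8, 9, 14, 11, 2, 10, 13, 6]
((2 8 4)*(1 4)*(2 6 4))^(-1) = ((1 2 8)(4 6))^(-1) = (1 8 2)(4 6)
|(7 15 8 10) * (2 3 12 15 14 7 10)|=|(2 3 12 15 8)(7 14)|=10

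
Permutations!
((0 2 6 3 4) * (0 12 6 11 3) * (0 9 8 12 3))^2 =(0 11 2)(6 8)(9 12)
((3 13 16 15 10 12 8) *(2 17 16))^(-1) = ((2 17 16 15 10 12 8 3 13))^(-1) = (2 13 3 8 12 10 15 16 17)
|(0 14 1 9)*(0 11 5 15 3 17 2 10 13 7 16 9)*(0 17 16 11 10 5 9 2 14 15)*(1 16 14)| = 70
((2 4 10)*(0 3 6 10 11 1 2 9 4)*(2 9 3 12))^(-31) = (0 2 12)(1 9 4 11)(3 10 6)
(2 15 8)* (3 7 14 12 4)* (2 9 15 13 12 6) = [0, 1, 13, 7, 3, 5, 2, 14, 9, 15, 10, 11, 4, 12, 6, 8] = (2 13 12 4 3 7 14 6)(8 9 15)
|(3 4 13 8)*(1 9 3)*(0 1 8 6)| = |(0 1 9 3 4 13 6)| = 7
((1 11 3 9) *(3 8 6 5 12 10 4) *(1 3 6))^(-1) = ((1 11 8)(3 9)(4 6 5 12 10))^(-1) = (1 8 11)(3 9)(4 10 12 5 6)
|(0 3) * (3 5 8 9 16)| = 6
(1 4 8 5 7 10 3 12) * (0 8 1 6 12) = (0 8 5 7 10 3)(1 4)(6 12) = [8, 4, 2, 0, 1, 7, 12, 10, 5, 9, 3, 11, 6]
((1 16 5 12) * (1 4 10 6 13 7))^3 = (1 12 6)(4 13 16)(5 10 7)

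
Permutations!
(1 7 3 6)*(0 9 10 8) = (0 9 10 8)(1 7 3 6) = [9, 7, 2, 6, 4, 5, 1, 3, 0, 10, 8]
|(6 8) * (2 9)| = 2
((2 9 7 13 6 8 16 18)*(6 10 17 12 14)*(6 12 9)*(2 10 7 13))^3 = (2 16 17 7 8 10 13 6 18 9)(12 14)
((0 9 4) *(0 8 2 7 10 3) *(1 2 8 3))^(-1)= (0 3 4 9)(1 10 7 2)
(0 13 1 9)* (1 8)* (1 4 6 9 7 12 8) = (0 13 1 7 12 8 4 6 9) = [13, 7, 2, 3, 6, 5, 9, 12, 4, 0, 10, 11, 8, 1]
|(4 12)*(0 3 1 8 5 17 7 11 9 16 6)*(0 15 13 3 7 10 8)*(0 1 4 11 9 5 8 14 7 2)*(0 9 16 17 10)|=|(0 2 9 17)(3 4 12 11 5 10 14 7 16 6 15 13)|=12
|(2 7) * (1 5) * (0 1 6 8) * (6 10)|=|(0 1 5 10 6 8)(2 7)|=6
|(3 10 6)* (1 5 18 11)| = |(1 5 18 11)(3 10 6)| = 12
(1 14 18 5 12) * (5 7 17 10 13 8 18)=[0, 14, 2, 3, 4, 12, 6, 17, 18, 9, 13, 11, 1, 8, 5, 15, 16, 10, 7]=(1 14 5 12)(7 17 10 13 8 18)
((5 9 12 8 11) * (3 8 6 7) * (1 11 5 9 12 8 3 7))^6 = ((1 11 9 8 5 12 6))^6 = (1 6 12 5 8 9 11)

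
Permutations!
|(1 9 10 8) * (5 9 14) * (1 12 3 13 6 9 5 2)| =|(1 14 2)(3 13 6 9 10 8 12)| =21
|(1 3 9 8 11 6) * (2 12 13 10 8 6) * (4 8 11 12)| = 28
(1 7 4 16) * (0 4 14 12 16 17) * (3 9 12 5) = (0 4 17)(1 7 14 5 3 9 12 16) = [4, 7, 2, 9, 17, 3, 6, 14, 8, 12, 10, 11, 16, 13, 5, 15, 1, 0]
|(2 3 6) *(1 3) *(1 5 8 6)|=4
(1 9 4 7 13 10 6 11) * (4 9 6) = (1 6 11)(4 7 13 10) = [0, 6, 2, 3, 7, 5, 11, 13, 8, 9, 4, 1, 12, 10]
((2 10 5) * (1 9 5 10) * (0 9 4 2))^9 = ((10)(0 9 5)(1 4 2))^9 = (10)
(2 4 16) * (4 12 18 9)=(2 12 18 9 4 16)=[0, 1, 12, 3, 16, 5, 6, 7, 8, 4, 10, 11, 18, 13, 14, 15, 2, 17, 9]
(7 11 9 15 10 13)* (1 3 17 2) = (1 3 17 2)(7 11 9 15 10 13) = [0, 3, 1, 17, 4, 5, 6, 11, 8, 15, 13, 9, 12, 7, 14, 10, 16, 2]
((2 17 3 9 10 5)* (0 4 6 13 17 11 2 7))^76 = (0 9 6 5 17)(3 4 10 13 7)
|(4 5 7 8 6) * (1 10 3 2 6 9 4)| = 5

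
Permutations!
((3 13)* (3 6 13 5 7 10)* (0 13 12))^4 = ((0 13 6 12)(3 5 7 10))^4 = (13)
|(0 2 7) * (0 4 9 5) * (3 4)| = 7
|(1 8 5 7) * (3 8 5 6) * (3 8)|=6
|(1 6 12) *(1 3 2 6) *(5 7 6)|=6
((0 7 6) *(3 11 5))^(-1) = ((0 7 6)(3 11 5))^(-1) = (0 6 7)(3 5 11)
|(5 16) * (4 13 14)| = 6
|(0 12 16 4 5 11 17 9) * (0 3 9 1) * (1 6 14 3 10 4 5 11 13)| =24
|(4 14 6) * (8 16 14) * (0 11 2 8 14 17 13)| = |(0 11 2 8 16 17 13)(4 14 6)| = 21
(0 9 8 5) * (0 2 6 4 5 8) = (0 9)(2 6 4 5) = [9, 1, 6, 3, 5, 2, 4, 7, 8, 0]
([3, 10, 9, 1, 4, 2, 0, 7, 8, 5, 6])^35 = [0, 1, 5, 3, 4, 9, 6, 7, 8, 2, 10]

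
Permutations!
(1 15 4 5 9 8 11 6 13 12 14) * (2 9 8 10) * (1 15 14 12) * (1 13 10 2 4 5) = [0, 14, 9, 3, 1, 8, 10, 7, 11, 2, 4, 6, 12, 13, 15, 5] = (1 14 15 5 8 11 6 10 4)(2 9)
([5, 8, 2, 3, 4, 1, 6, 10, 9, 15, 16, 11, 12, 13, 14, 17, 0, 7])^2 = [1, 9, 2, 3, 4, 8, 6, 16, 15, 17, 0, 11, 12, 13, 14, 7, 5, 10]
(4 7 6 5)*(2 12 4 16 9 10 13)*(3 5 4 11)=[0, 1, 12, 5, 7, 16, 4, 6, 8, 10, 13, 3, 11, 2, 14, 15, 9]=(2 12 11 3 5 16 9 10 13)(4 7 6)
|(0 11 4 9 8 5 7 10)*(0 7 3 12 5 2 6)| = |(0 11 4 9 8 2 6)(3 12 5)(7 10)| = 42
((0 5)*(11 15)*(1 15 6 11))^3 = ((0 5)(1 15)(6 11))^3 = (0 5)(1 15)(6 11)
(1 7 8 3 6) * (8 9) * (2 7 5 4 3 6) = (1 5 4 3 2 7 9 8 6) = [0, 5, 7, 2, 3, 4, 1, 9, 6, 8]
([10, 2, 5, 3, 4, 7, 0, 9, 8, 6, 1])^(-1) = [6, 10, 1, 3, 4, 2, 9, 5, 8, 7, 0]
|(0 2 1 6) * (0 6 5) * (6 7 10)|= |(0 2 1 5)(6 7 10)|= 12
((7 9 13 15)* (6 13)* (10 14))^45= (15)(10 14)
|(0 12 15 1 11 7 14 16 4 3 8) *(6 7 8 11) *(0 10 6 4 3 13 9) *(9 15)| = |(0 12 9)(1 4 13 15)(3 11 8 10 6 7 14 16)| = 24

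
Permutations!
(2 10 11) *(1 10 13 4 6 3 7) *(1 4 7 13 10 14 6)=(1 14 6 3 13 7 4)(2 10 11)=[0, 14, 10, 13, 1, 5, 3, 4, 8, 9, 11, 2, 12, 7, 6]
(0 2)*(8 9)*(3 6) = (0 2)(3 6)(8 9) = [2, 1, 0, 6, 4, 5, 3, 7, 9, 8]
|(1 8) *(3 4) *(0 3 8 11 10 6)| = 8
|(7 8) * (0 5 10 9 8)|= |(0 5 10 9 8 7)|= 6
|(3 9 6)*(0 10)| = |(0 10)(3 9 6)| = 6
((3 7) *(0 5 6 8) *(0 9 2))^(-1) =((0 5 6 8 9 2)(3 7))^(-1) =(0 2 9 8 6 5)(3 7)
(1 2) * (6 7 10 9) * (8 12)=(1 2)(6 7 10 9)(8 12)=[0, 2, 1, 3, 4, 5, 7, 10, 12, 6, 9, 11, 8]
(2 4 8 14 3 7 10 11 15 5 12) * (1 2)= (1 2 4 8 14 3 7 10 11 15 5 12)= [0, 2, 4, 7, 8, 12, 6, 10, 14, 9, 11, 15, 1, 13, 3, 5]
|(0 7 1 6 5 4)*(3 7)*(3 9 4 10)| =6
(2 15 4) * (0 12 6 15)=(0 12 6 15 4 2)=[12, 1, 0, 3, 2, 5, 15, 7, 8, 9, 10, 11, 6, 13, 14, 4]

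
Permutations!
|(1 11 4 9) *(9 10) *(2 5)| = 10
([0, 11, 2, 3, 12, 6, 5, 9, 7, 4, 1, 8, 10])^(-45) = [0, 7, 2, 3, 1, 6, 5, 12, 4, 10, 8, 9, 11]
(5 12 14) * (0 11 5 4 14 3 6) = [11, 1, 2, 6, 14, 12, 0, 7, 8, 9, 10, 5, 3, 13, 4] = (0 11 5 12 3 6)(4 14)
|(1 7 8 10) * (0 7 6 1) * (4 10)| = 10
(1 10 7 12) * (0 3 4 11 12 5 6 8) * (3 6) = (0 6 8)(1 10 7 5 3 4 11 12) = [6, 10, 2, 4, 11, 3, 8, 5, 0, 9, 7, 12, 1]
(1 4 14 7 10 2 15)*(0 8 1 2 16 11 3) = (0 8 1 4 14 7 10 16 11 3)(2 15) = [8, 4, 15, 0, 14, 5, 6, 10, 1, 9, 16, 3, 12, 13, 7, 2, 11]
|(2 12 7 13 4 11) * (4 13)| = 5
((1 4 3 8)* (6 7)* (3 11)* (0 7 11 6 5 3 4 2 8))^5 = (0 7 5 3)(1 8 2)(4 11 6)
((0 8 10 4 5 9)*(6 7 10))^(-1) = (0 9 5 4 10 7 6 8)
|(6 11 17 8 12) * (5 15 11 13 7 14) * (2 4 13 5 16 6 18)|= 14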